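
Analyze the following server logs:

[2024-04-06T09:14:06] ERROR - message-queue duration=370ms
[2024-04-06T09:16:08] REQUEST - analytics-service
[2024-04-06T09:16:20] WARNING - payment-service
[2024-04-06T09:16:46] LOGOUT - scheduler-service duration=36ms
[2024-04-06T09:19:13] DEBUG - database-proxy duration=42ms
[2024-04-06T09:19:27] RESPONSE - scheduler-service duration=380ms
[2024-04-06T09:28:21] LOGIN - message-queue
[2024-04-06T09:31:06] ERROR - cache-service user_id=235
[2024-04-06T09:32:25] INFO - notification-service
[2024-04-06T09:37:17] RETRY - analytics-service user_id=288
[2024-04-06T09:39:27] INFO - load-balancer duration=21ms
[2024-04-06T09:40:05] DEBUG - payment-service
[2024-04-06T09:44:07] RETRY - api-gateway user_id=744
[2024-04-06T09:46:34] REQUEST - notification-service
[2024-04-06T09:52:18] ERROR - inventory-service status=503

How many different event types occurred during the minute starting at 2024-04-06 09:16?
3

To count unique event types:

1. Filter events in the minute starting at 2024-04-06 09:16
2. Extract event types from matching entries
3. Count unique types: 3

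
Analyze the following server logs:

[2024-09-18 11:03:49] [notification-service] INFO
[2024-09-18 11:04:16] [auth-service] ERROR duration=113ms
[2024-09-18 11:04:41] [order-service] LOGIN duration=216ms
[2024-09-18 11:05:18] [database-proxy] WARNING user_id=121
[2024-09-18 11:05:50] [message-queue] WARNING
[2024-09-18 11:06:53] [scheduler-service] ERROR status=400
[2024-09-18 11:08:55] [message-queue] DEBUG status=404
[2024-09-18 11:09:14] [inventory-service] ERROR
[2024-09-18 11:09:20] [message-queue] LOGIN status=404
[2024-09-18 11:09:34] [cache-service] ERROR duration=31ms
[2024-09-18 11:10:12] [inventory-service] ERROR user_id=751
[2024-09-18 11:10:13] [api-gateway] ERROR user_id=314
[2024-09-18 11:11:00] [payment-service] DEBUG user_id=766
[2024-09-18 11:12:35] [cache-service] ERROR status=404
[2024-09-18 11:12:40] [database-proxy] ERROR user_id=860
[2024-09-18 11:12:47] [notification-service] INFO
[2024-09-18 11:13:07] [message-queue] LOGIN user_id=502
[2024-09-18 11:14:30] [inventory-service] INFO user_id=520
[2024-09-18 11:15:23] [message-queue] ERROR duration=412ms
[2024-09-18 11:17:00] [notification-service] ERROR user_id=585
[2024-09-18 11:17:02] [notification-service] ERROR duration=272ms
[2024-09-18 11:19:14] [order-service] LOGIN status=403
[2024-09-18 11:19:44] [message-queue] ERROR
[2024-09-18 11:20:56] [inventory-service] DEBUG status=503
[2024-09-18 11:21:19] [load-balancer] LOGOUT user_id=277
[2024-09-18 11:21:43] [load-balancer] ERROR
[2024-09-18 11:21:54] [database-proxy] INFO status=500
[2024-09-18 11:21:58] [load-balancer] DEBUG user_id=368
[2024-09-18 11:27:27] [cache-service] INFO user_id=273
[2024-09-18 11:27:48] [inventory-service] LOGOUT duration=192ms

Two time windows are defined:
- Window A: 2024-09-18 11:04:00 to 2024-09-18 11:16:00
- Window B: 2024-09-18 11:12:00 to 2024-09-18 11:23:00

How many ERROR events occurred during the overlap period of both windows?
3

To find overlap events:

1. Window A: 2024-09-18 11:04:00 to 2024-09-18 11:16:00
2. Window B: 2024-09-18 11:12:00 to 2024-09-18 11:23:00
3. Overlap period: 2024-09-18 11:12:00 to 2024-09-18 11:16:00
4. Count ERROR events in overlap: 3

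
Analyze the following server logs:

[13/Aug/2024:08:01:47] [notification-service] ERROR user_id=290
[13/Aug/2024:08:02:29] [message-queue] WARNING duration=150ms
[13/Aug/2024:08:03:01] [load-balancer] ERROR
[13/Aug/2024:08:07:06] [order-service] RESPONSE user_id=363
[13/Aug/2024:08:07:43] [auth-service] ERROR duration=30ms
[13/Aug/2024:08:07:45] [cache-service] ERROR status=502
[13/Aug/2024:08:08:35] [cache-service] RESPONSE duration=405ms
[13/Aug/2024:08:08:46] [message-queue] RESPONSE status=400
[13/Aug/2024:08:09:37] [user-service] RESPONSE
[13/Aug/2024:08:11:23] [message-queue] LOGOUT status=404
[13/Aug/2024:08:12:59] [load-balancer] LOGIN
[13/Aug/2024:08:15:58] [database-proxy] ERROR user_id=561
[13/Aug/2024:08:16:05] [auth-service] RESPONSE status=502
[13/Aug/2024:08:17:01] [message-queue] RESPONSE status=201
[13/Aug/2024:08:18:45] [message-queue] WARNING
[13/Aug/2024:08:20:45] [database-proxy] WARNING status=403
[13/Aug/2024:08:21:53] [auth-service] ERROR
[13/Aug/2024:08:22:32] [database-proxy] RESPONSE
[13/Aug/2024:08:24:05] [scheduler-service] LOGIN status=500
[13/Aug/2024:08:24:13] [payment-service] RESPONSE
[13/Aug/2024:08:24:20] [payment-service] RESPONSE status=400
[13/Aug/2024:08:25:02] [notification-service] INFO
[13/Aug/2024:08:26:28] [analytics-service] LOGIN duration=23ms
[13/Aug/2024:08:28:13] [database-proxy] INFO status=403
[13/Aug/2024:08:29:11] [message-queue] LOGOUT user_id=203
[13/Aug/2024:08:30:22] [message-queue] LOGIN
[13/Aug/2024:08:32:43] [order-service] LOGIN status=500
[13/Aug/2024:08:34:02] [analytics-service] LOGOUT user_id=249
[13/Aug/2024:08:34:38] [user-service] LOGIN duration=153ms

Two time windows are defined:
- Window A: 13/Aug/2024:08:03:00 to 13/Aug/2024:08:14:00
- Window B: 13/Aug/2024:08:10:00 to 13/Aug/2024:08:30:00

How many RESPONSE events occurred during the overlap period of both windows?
0

To find overlap events:

1. Window A: 13/Aug/2024:08:03:00 to 13/Aug/2024:08:14:00
2. Window B: 13/Aug/2024:08:10:00 to 13/Aug/2024:08:30:00
3. Overlap period: 13/Aug/2024:08:10:00 to 13/Aug/2024:08:14:00
4. Count RESPONSE events in overlap: 0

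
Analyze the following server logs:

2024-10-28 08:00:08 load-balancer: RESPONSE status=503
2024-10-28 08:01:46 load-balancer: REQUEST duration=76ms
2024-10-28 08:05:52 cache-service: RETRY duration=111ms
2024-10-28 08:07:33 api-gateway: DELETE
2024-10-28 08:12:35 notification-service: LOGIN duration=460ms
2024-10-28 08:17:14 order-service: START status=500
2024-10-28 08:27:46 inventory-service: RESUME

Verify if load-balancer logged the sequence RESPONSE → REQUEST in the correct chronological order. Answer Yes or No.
Yes

To verify sequence order:

1. Find all events in sequence RESPONSE → REQUEST for load-balancer
2. Extract their timestamps
3. Check if timestamps are in ascending order
4. Result: Yes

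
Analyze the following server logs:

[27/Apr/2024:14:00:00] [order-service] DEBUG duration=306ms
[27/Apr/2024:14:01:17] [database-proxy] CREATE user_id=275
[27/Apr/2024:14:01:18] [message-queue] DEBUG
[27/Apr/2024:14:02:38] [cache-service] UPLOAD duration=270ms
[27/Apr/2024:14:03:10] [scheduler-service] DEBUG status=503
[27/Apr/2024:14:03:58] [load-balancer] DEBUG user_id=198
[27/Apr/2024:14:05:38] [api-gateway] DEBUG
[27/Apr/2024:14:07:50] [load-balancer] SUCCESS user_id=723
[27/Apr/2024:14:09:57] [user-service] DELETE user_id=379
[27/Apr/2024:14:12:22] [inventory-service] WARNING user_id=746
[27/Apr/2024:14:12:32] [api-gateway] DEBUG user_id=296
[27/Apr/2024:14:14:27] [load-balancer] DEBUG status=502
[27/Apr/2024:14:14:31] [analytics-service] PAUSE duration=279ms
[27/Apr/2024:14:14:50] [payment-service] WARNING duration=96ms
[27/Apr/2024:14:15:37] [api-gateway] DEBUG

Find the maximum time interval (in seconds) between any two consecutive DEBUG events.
414

To find the longest gap:

1. Extract all DEBUG events in chronological order
2. Calculate time differences between consecutive events
3. Find the maximum difference
4. Longest gap: 414 seconds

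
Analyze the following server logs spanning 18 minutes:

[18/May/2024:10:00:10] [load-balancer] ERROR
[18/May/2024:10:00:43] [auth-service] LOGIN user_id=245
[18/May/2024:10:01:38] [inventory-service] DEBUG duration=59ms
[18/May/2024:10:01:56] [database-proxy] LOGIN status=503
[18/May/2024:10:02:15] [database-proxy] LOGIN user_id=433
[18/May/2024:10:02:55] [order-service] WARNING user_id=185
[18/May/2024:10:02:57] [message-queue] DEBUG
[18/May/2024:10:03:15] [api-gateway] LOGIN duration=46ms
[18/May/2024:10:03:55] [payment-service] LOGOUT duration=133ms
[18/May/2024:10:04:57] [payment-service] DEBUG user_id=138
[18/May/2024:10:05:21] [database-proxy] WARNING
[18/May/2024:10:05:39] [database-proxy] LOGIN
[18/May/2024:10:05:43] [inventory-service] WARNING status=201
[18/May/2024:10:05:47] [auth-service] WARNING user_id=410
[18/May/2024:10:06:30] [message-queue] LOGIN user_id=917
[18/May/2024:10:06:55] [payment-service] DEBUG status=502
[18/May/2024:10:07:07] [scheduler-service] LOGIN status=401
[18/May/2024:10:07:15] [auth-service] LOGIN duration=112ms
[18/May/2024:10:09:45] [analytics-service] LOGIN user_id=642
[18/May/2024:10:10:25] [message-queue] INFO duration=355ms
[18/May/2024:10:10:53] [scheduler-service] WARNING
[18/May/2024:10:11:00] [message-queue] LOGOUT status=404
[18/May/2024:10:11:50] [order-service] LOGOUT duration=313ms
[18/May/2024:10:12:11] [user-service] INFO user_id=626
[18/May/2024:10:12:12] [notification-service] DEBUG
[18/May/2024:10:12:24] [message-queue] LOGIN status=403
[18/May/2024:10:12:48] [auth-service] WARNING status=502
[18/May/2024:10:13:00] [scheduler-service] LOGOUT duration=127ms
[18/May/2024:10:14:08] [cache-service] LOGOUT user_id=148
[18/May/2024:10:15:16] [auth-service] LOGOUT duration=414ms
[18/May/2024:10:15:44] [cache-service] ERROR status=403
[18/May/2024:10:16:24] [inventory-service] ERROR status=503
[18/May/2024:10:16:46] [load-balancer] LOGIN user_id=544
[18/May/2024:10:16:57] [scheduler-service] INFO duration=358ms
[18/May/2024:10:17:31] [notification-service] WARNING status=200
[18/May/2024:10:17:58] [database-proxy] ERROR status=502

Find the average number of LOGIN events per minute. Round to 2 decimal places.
0.61

To calculate the rate:

1. Count total LOGIN events: 11
2. Total time period: 18 minutes
3. Rate = 11 / 18 = 0.61 events per minute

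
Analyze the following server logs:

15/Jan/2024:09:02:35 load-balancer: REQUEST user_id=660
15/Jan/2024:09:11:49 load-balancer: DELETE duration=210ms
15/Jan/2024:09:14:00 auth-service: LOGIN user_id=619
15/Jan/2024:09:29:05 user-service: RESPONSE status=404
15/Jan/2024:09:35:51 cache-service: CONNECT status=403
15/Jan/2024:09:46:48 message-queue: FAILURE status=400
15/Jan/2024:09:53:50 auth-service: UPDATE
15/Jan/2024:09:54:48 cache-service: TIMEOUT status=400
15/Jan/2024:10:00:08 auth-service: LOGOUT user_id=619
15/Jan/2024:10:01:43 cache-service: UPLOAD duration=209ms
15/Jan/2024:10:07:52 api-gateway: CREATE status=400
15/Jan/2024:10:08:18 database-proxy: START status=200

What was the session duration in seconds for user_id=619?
2768

To calculate session duration:

1. Find LOGIN event for user_id=619: 15/Jan/2024:09:14:00
2. Find LOGOUT event for user_id=619: 15/Jan/2024:10:00:08
3. Session duration: 15/Jan/2024:10:00:08 - 15/Jan/2024:09:14:00 = 2768 seconds (46 minutes)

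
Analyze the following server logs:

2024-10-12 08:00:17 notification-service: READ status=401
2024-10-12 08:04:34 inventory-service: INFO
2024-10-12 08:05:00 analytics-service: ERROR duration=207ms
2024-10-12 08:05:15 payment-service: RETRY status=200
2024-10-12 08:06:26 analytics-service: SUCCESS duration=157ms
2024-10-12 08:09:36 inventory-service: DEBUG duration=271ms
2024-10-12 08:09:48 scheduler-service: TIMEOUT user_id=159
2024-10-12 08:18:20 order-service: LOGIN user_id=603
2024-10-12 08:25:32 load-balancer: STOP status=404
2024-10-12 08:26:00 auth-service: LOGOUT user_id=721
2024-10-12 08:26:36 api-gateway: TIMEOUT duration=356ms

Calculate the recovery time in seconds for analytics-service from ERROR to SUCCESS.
86

To calculate recovery time:

1. Find ERROR event for analytics-service: 2024-10-12 08:05:00
2. Find next SUCCESS event for analytics-service: 2024-10-12 08:06:26
3. Recovery time: 2024-10-12 08:06:26 - 2024-10-12 08:05:00 = 86 seconds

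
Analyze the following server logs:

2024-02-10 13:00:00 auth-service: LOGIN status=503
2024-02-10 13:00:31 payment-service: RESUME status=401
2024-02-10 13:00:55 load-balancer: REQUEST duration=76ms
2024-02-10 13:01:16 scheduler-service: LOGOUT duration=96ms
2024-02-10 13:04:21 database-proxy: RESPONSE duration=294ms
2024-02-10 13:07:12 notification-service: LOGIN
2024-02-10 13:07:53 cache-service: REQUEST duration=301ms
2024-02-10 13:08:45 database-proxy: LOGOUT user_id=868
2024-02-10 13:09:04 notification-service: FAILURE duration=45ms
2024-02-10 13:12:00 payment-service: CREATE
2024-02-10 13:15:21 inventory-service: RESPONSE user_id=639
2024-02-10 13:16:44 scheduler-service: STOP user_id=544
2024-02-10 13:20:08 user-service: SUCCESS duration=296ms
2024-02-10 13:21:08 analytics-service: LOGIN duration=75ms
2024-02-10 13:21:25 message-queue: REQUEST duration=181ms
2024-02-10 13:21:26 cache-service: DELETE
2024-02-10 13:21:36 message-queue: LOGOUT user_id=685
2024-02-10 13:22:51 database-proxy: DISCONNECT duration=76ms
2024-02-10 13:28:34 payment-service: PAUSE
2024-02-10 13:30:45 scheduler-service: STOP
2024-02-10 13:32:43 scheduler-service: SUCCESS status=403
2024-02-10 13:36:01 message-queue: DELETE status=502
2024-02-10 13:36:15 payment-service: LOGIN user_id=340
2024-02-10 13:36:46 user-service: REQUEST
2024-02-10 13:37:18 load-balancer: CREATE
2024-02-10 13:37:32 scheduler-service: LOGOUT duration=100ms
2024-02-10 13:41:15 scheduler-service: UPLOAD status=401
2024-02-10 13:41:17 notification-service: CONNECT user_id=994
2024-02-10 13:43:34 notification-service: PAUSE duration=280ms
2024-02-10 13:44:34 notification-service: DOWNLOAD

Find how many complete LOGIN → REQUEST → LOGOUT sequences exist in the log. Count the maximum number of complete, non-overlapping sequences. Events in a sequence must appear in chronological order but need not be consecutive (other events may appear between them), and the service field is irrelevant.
4

To count sequences:

1. Look for pattern: LOGIN → REQUEST → LOGOUT
2. Greedily scan the log in chronological order, matching each sequence element in turn (ignoring service)
3. Each time the full pattern completes, increment the count and restart matching from the next event
4. Complete non-overlapping sequences found: 4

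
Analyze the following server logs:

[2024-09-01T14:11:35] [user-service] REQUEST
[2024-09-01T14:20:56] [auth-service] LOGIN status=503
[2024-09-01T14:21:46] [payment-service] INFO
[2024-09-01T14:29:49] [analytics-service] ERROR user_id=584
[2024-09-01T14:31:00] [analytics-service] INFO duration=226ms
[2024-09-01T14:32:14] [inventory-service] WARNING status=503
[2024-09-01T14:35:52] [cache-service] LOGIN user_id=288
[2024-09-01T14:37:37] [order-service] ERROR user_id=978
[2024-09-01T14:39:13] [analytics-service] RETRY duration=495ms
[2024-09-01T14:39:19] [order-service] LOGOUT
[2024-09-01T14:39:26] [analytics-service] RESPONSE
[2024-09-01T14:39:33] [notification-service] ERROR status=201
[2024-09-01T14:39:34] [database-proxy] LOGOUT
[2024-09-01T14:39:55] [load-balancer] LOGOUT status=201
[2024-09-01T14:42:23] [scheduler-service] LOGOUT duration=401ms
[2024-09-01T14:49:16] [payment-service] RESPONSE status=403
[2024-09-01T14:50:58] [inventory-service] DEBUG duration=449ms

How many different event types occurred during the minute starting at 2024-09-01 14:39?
4

To count unique event types:

1. Filter events in the minute starting at 2024-09-01 14:39
2. Extract event types from matching entries
3. Count unique types: 4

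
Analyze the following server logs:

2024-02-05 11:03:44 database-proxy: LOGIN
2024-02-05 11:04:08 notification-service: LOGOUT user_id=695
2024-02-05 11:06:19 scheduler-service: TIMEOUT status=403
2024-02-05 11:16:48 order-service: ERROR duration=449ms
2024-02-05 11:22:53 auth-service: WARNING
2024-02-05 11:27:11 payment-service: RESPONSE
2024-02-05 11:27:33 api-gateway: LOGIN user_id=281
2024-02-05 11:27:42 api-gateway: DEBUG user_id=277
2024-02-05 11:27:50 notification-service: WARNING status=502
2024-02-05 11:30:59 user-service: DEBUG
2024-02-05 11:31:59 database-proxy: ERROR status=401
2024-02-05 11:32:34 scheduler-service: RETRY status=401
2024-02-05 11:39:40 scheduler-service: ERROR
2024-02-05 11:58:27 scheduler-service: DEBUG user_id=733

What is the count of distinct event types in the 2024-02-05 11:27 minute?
4

To count unique event types:

1. Filter events in the minute starting at 2024-02-05 11:27
2. Extract event types from matching entries
3. Count unique types: 4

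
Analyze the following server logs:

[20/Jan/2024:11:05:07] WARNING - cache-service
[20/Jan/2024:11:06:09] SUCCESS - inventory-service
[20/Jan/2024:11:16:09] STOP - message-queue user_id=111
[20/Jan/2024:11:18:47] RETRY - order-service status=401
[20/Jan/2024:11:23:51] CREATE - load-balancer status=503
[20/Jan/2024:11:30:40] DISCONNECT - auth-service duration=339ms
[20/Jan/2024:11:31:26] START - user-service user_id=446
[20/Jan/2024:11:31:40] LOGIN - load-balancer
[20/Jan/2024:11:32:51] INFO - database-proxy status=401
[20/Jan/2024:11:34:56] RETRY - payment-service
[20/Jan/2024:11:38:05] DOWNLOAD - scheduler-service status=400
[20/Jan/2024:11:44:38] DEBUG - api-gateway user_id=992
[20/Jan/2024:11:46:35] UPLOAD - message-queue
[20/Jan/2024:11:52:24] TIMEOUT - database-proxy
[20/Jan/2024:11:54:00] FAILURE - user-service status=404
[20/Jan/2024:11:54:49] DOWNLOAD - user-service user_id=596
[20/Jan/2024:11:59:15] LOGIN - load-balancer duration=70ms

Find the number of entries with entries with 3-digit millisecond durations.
1

To find matching entries:

1. Pattern to match: entries with 3-digit millisecond durations
2. Scan each log entry for the pattern
3. Count matches: 1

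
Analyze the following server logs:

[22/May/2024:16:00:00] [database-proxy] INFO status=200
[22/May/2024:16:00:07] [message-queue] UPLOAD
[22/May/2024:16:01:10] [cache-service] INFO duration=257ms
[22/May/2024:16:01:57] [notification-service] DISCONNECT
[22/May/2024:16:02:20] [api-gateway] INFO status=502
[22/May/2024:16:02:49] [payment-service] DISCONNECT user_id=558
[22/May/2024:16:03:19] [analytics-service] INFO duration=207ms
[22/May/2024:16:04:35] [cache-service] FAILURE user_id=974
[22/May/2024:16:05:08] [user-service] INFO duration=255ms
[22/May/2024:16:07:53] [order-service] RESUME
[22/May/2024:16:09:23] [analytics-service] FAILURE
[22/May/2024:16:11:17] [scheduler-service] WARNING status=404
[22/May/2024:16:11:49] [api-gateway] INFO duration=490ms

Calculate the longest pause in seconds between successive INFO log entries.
401

To find the longest gap:

1. Extract all INFO events in chronological order
2. Calculate time differences between consecutive events
3. Find the maximum difference
4. Longest gap: 401 seconds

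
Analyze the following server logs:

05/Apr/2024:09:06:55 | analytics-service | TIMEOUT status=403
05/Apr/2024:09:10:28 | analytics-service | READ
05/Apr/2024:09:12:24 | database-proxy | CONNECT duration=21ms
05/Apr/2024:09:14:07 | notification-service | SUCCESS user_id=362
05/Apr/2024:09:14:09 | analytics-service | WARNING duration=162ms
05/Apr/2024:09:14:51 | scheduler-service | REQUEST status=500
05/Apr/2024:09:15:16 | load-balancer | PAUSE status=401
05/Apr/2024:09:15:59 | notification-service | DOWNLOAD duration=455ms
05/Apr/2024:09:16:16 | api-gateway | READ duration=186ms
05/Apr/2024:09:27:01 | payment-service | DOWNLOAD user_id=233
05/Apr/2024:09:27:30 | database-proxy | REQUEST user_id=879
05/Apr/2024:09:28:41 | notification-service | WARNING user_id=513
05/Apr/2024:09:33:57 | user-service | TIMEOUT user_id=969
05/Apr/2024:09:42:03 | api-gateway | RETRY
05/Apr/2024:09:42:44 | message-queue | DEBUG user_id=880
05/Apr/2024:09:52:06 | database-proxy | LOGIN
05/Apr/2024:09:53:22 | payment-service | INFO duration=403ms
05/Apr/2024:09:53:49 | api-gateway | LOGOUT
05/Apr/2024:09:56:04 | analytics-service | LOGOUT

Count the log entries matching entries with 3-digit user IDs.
6

To find matching entries:

1. Pattern to match: entries with 3-digit user IDs
2. Scan each log entry for the pattern
3. Count matches: 6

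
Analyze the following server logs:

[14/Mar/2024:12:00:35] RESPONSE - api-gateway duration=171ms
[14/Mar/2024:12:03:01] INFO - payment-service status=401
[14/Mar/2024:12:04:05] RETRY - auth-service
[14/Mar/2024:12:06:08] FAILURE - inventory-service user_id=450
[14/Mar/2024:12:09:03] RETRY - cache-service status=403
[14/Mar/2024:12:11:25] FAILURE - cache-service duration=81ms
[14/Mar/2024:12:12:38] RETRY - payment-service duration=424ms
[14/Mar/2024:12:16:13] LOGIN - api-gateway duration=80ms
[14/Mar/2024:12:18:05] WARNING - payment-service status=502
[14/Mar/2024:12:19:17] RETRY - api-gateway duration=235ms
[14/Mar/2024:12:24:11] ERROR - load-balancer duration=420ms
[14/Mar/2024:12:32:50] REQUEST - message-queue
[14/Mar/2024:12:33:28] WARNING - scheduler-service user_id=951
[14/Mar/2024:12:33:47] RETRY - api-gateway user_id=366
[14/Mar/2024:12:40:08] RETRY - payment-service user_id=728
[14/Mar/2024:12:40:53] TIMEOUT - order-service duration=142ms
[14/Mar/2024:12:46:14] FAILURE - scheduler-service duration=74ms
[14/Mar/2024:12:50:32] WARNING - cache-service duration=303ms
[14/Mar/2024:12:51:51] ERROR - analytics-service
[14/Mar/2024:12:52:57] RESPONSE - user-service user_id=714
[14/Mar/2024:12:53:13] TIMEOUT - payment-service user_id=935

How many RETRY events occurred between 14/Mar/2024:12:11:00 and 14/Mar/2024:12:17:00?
1

To count events in the time window:

1. Window boundaries: 14/Mar/2024:12:11:00 to 14/Mar/2024:12:17:00
2. Filter for RETRY events within this window
3. Count matching events: 1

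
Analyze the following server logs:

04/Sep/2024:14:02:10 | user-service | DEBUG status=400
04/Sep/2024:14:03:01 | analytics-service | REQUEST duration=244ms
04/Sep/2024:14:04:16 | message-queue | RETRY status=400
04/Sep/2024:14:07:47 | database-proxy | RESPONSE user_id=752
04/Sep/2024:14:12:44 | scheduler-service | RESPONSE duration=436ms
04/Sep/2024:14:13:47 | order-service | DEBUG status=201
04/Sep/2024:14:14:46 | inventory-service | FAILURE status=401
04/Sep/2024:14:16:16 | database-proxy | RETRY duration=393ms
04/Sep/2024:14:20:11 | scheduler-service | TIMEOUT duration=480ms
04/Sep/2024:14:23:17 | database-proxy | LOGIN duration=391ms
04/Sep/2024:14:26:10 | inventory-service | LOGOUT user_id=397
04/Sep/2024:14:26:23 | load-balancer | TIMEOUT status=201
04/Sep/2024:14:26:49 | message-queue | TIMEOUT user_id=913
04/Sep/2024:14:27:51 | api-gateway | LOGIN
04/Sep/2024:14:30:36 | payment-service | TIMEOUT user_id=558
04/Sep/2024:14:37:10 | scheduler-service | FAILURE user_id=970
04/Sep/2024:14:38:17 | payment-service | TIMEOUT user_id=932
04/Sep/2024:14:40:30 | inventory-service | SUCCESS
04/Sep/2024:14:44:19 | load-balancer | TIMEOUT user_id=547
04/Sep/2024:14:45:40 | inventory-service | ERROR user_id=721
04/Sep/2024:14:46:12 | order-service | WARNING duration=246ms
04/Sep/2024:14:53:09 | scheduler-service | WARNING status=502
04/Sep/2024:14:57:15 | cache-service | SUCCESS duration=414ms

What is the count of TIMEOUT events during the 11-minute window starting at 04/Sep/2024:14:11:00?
1

To count events in the time window:

1. Window boundaries: 04/Sep/2024:14:11:00 to 04/Sep/2024:14:22:00
2. Filter for TIMEOUT events within this window
3. Count matching events: 1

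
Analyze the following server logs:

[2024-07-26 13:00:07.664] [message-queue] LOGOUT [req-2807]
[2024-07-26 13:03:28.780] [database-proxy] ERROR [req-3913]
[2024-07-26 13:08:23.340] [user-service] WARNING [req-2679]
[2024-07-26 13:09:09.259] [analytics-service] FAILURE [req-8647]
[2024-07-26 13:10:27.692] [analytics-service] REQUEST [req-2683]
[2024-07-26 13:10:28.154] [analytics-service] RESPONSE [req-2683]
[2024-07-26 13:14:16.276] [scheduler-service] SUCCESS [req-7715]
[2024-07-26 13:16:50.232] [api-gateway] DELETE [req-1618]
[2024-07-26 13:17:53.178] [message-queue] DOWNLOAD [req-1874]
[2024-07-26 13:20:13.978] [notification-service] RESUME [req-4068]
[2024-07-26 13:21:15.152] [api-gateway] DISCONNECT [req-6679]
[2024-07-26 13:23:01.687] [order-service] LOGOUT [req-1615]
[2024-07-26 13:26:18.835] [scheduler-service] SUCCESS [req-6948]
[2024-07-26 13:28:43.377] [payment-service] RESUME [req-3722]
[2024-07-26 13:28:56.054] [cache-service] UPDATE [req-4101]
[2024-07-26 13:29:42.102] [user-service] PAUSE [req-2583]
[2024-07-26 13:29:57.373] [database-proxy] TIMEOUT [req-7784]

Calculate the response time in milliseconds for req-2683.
462

To calculate latency:

1. Find REQUEST with id req-2683: 2024-07-26 13:10:27.692
2. Find RESPONSE with id req-2683: 2024-07-26 13:10:28.154
3. Latency: 2024-07-26 13:10:28.154 - 2024-07-26 13:10:27.692 = 462ms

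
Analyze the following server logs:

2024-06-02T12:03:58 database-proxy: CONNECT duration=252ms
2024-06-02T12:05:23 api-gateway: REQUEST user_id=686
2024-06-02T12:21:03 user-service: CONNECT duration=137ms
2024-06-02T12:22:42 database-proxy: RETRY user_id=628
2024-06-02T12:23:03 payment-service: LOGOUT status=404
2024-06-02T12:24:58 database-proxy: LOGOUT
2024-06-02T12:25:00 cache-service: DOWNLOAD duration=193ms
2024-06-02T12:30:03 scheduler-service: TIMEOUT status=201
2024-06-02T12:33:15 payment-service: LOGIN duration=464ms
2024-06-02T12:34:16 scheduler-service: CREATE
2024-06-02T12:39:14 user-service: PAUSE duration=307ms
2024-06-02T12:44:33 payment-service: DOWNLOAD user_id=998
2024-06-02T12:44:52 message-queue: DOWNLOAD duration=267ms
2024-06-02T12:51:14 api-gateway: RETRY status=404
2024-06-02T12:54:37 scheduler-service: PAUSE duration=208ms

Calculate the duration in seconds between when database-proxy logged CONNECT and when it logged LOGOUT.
1260

To find the time between events:

1. Locate the first CONNECT event for database-proxy: 2024-06-02T12:03:58
2. Locate the first LOGOUT event for database-proxy: 2024-06-02T12:24:58
3. Calculate the difference: 2024-06-02T12:24:58 - 2024-06-02T12:03:58 = 1260 seconds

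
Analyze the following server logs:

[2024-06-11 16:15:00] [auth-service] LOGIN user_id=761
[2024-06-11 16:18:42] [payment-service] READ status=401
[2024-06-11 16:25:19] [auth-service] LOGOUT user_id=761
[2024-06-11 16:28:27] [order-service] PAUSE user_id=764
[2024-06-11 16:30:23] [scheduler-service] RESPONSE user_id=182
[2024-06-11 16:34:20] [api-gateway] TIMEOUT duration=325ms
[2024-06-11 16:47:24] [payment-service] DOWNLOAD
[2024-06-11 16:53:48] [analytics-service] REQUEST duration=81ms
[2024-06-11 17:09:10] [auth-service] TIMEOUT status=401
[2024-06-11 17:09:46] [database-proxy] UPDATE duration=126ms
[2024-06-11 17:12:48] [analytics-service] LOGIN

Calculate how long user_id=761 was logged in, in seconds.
619

To calculate session duration:

1. Find LOGIN event for user_id=761: 2024-06-11 16:15:00
2. Find LOGOUT event for user_id=761: 2024-06-11 16:25:19
3. Session duration: 2024-06-11 16:25:19 - 2024-06-11 16:15:00 = 619 seconds (10 minutes)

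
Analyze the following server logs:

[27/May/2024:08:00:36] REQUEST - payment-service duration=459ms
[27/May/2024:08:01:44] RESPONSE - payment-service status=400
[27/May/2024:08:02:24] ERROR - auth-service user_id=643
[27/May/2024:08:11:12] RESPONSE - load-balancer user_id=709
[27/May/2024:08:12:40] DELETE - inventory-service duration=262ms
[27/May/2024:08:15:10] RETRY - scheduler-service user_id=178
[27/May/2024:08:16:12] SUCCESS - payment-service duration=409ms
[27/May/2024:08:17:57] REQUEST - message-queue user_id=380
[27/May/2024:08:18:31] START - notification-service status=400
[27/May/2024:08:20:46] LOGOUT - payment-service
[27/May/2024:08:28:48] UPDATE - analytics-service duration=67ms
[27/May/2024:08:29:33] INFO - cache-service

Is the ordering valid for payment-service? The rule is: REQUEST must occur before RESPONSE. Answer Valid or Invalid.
Valid

To validate ordering:

1. Required order: REQUEST → RESPONSE
2. Rule: REQUEST must occur before RESPONSE
3. Check actual order of events for payment-service
4. Result: Valid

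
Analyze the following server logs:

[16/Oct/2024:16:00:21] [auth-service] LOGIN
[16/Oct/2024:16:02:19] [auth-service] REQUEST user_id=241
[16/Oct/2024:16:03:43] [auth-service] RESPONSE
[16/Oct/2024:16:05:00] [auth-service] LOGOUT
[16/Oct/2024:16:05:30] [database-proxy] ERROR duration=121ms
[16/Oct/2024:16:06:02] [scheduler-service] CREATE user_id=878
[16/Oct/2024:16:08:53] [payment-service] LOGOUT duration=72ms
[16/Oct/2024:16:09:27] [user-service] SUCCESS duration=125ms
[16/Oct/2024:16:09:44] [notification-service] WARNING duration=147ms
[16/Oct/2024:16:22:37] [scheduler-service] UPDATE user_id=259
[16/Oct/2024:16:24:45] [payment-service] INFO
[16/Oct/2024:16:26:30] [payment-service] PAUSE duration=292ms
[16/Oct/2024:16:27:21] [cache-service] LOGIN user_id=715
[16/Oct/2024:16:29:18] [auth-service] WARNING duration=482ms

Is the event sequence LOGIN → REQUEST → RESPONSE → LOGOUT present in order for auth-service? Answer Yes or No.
Yes

To verify sequence order:

1. Find all events in sequence LOGIN → REQUEST → RESPONSE → LOGOUT for auth-service
2. Extract their timestamps
3. Check if timestamps are in ascending order
4. Result: Yes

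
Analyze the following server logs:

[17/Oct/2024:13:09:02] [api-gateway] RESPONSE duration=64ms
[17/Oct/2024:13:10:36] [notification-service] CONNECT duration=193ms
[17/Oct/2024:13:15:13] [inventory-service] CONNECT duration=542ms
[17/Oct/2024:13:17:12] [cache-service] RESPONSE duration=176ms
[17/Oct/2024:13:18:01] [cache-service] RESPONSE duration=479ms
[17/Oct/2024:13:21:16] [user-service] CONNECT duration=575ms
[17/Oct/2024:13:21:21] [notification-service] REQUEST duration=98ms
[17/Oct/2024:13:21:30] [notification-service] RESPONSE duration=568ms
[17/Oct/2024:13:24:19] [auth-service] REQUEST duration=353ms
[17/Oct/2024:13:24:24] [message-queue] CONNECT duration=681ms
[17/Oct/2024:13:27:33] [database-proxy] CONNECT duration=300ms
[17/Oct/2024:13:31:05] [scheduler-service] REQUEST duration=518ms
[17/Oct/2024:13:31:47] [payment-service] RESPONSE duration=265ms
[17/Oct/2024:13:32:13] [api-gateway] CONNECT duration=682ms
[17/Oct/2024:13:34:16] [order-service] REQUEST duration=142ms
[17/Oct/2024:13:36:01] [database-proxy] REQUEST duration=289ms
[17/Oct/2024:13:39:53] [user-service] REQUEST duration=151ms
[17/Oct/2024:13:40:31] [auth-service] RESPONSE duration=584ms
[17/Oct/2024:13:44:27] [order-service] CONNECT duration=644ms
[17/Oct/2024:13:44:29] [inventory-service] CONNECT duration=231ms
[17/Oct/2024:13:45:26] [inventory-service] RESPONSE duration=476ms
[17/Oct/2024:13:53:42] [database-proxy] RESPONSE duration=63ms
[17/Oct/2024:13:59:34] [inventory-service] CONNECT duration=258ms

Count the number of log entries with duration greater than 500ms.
8

To count timeouts:

1. Threshold: 500ms
2. Extract duration from each log entry
3. Count entries where duration > 500
4. Timeout count: 8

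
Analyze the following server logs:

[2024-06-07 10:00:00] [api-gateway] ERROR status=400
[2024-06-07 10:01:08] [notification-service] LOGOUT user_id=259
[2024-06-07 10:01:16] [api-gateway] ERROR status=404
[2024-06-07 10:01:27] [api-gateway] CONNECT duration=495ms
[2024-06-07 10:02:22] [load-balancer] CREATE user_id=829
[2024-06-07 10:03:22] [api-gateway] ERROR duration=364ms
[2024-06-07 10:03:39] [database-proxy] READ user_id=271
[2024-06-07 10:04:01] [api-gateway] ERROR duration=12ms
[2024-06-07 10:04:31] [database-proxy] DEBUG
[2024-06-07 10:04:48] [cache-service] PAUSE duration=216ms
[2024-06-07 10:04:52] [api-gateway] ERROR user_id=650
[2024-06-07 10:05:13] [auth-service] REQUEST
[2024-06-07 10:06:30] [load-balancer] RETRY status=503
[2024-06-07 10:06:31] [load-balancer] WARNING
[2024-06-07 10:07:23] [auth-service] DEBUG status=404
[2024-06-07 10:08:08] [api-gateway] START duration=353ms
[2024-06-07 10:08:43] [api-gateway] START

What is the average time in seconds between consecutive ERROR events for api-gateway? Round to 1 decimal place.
73.0

To calculate average interval:

1. Find all ERROR events for api-gateway in order
2. Calculate time gaps between consecutive events
3. Compute mean of gaps: 292 / 4 = 73.0 seconds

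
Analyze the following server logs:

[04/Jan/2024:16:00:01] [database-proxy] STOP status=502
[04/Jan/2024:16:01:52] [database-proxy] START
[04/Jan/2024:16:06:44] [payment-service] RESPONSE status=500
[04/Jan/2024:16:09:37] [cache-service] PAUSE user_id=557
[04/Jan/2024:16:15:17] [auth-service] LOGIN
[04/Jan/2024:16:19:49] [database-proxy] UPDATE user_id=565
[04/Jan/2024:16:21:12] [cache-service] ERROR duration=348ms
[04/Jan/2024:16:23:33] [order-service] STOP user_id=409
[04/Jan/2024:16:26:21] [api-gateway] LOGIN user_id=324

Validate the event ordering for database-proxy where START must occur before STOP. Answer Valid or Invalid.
Invalid

To validate ordering:

1. Required order: START → STOP
2. Rule: START must occur before STOP
3. Check actual order of events for database-proxy
4. Result: Invalid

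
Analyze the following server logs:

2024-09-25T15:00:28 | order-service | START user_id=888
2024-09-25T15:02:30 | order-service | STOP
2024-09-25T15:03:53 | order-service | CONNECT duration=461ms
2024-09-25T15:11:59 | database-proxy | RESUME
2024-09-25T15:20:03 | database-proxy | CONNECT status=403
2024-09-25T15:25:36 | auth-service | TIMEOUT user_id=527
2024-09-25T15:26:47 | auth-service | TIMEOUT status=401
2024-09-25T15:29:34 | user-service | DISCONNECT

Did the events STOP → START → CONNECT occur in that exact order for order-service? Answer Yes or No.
No

To verify sequence order:

1. Find all events in sequence STOP → START → CONNECT for order-service
2. Extract their timestamps
3. Check if timestamps are in ascending order
4. Result: No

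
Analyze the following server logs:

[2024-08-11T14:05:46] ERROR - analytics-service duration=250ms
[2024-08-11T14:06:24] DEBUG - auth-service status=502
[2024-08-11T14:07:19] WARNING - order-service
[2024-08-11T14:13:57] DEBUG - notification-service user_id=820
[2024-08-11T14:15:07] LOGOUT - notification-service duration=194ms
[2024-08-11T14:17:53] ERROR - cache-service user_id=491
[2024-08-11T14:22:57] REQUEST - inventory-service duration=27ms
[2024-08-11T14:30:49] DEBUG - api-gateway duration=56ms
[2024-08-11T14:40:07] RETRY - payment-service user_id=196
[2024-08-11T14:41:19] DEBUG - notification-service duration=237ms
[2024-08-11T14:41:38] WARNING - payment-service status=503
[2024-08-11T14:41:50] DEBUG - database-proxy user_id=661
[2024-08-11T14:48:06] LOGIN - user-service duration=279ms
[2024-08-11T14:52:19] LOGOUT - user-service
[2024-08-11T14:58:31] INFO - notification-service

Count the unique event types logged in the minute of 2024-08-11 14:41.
2

To count unique event types:

1. Filter events in the minute starting at 2024-08-11 14:41
2. Extract event types from matching entries
3. Count unique types: 2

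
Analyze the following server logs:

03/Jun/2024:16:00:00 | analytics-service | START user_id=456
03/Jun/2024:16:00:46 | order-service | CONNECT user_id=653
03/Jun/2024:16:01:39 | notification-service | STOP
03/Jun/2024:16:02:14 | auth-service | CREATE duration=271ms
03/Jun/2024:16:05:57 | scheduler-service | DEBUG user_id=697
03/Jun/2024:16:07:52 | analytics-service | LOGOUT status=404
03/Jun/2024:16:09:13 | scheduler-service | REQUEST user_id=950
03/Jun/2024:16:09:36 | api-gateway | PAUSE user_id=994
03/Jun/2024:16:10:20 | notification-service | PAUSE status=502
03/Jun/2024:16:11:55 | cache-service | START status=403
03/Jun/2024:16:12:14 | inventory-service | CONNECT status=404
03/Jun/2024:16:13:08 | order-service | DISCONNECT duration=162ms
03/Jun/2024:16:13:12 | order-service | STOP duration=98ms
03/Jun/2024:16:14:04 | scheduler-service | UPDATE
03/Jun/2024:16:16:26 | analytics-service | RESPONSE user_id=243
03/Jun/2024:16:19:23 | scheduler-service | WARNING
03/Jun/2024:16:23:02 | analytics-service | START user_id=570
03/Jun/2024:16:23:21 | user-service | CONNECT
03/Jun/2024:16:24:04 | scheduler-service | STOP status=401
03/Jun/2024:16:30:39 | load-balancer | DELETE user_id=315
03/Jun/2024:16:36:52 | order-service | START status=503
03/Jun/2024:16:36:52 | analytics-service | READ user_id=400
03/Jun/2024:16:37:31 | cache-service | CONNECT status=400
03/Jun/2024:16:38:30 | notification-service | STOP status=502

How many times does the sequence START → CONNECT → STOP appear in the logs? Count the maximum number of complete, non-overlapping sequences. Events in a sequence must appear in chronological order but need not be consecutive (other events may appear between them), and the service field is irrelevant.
4

To count sequences:

1. Look for pattern: START → CONNECT → STOP
2. Greedily scan the log in chronological order, matching each sequence element in turn (ignoring service)
3. Each time the full pattern completes, increment the count and restart matching from the next event
4. Complete non-overlapping sequences found: 4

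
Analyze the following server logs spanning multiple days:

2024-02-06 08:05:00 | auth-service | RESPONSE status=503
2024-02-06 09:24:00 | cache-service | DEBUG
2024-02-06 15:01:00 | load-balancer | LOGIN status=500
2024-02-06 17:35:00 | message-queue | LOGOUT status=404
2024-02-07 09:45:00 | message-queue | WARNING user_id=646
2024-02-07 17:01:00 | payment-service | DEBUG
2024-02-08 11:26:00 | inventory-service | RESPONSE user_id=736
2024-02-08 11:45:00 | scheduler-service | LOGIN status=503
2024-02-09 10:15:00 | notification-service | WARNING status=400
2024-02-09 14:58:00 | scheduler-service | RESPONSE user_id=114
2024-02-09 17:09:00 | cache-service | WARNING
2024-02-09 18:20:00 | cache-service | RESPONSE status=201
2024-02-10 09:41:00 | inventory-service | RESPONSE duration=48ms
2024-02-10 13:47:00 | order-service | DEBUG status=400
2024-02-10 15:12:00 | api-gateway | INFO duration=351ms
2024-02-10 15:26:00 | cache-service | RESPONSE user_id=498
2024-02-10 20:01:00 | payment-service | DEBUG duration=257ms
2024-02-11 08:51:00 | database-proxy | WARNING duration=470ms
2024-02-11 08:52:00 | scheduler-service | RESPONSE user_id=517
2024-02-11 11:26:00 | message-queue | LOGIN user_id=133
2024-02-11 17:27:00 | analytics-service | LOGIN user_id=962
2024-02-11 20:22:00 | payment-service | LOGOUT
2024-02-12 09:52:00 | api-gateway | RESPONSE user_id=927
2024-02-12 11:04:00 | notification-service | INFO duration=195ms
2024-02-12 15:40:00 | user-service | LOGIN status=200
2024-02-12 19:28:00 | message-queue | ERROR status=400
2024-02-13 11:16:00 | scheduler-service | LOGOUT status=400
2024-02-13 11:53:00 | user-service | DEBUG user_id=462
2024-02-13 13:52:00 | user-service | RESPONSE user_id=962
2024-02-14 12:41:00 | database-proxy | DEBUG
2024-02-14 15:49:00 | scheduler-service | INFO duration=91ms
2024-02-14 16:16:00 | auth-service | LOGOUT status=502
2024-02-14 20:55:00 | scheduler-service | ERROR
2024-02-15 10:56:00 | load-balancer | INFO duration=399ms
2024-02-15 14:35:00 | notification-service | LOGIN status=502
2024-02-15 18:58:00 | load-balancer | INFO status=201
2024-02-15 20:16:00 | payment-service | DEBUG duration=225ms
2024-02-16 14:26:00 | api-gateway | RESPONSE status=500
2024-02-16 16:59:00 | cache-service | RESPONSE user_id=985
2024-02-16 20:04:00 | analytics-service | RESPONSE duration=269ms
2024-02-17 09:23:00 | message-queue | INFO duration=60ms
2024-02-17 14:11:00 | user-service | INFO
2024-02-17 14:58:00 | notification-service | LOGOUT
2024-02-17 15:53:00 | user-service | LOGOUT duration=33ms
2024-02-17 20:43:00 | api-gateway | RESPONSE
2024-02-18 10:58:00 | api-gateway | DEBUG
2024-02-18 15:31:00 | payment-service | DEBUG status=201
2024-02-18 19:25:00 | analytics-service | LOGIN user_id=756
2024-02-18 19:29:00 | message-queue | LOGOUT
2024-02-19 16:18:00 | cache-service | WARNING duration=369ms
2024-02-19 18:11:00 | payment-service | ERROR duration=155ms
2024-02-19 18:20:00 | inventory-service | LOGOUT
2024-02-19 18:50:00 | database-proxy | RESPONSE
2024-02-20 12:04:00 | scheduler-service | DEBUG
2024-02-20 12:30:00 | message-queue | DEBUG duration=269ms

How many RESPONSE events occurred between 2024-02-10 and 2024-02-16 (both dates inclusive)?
8

To filter by date range:

1. Date range: 2024-02-10 through 2024-02-16, both dates inclusive
2. Filter for RESPONSE events whose date falls in this range
3. Count matching events: 8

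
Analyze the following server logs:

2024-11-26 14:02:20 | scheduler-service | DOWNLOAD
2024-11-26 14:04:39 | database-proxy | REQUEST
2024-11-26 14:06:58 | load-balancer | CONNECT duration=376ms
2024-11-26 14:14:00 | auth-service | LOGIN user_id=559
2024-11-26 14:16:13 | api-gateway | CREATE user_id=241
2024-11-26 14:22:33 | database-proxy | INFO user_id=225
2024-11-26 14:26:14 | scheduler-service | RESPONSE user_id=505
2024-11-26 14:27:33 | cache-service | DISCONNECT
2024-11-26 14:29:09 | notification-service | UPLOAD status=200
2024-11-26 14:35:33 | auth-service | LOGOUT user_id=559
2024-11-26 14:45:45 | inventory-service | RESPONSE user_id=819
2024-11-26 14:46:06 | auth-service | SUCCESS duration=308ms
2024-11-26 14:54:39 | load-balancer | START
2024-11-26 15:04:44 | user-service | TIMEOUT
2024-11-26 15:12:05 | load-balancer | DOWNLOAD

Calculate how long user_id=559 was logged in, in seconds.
1293

To calculate session duration:

1. Find LOGIN event for user_id=559: 2024-11-26 14:14:00
2. Find LOGOUT event for user_id=559: 2024-11-26 14:35:33
3. Session duration: 2024-11-26 14:35:33 - 2024-11-26 14:14:00 = 1293 seconds (21 minutes)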